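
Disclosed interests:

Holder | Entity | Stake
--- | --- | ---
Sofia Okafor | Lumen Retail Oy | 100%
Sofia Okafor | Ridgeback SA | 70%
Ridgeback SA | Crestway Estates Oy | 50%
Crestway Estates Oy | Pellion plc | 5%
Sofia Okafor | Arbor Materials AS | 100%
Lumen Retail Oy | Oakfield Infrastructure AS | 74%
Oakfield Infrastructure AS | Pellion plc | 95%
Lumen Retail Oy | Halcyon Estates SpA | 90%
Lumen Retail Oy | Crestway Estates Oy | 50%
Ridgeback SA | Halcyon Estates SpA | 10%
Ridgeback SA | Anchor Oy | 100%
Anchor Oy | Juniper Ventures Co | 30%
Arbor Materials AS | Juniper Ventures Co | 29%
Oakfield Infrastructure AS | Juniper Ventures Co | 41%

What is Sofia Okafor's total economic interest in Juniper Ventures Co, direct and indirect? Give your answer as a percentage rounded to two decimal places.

80.34%

Sofia reaches Juniper along 3 paths.
Via Arbor: 100% × 29% = 29%.
Via Ridgeback → Anchor: 70% × 100% × 30% = 21%.
Via Lumen → Oakfield: 100% × 74% × 41% = 30.34%.
Total: 29% + 21% + 30.34% = 80.34%.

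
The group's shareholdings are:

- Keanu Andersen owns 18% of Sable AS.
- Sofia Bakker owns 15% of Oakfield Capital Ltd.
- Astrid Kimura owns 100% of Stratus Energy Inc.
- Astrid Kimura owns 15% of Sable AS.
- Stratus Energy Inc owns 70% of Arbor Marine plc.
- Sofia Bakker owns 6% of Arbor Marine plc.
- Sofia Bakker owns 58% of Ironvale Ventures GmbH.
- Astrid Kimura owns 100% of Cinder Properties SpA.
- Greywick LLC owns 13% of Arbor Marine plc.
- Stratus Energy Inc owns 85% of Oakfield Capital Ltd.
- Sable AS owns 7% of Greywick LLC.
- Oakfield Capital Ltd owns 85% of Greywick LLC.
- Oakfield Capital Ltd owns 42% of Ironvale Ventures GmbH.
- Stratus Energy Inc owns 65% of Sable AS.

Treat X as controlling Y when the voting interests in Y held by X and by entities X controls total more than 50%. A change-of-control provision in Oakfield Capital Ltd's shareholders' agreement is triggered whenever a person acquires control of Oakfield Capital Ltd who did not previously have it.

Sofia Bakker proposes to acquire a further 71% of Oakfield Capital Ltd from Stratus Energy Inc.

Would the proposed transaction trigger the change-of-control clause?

The purchase adds only to Sofia's holdings (Stratus's stake shrinks), so Sofia is the only person who could newly come to control Oakfield.
Sofia holds 58% of Ironvale, so Sofia controls Ironvale.
In Oakfield, Sofia's side holds only 15%, not > 50%.
So before the transaction, Sofia does not control Oakfield.
After the purchase, Sofia's direct stake in Oakfield rises to 15% + 71% = 86%, and Stratus's stake falls to 14%.
Sofia holds 86% of Oakfield, so Sofia controls Oakfield.
Sofia did not control Oakfield before and does after, so the clause is triggered.

Yes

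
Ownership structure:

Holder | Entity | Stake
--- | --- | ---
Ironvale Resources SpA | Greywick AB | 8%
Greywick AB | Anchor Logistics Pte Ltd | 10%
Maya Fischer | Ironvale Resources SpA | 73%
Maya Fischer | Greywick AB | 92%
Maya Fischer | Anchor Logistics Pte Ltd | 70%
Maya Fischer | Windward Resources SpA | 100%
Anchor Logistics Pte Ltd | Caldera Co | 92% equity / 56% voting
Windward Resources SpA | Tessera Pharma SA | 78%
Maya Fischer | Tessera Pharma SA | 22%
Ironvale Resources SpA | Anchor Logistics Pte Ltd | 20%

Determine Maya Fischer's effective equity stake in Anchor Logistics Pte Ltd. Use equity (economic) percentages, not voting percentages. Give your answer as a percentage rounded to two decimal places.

94.38%

Maya reaches Anchor along 4 paths.
Via Ironvale → Greywick: 73% × 8% × 10% = 0.584%.
Via Greywick: 92% × 10% = 9.2%.
Via Ironvale: 73% × 20% = 14.6%.
Direct stake: 70% = 70%.
Total: 0.584% + 9.2% + 14.6% + 70% = 94.384%.
Rounded: 94.38%.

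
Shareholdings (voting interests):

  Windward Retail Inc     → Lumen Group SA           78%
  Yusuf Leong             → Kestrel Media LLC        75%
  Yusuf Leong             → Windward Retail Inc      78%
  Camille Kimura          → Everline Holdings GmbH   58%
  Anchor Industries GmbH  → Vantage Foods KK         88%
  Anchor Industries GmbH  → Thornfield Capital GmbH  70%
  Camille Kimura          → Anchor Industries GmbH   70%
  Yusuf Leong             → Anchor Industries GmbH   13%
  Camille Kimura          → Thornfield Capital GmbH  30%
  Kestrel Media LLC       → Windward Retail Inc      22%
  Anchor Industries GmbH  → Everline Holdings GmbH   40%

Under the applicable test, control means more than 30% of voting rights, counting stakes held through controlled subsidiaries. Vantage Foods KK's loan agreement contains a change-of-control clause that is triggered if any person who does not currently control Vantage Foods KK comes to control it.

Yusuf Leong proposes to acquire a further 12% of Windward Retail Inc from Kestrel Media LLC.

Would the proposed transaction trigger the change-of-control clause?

No

The purchase adds only to Yusuf's holdings (Kestrel's stake shrinks), so Yusuf is the only person who could newly come to control Vantage.
Yusuf holds 75% of Kestrel, so Yusuf controls Kestrel.
Yusuf and Kestrel together hold 78% + 22% = 100% of Windward, so Yusuf controls Windward.
Windward holds 78% of Lumen, so Yusuf controls Lumen.
Neither Yusuf nor any entity Yusuf controls holds any voting interest in Vantage.
So before the transaction, Yusuf does not control Vantage.
After the purchase, Yusuf's direct stake in Windward rises to 78% + 12% = 90%, and Kestrel's stake falls to 10%.
Yusuf and Kestrel together hold 90% + 10% = 100% of Windward, so Yusuf controls Windward.
After the transaction, neither Yusuf nor any entity Yusuf controls holds a voting interest in Vantage, so Yusuf still does not control it.
No new person acquires control, so the clause is not triggered.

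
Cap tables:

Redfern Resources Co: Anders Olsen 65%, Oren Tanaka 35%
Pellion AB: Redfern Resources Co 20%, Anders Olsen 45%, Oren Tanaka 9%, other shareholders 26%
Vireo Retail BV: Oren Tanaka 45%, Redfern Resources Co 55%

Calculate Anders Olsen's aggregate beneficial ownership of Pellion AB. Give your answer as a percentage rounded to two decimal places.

58.00%

Anders reaches Pellion along 2 paths.
Via Redfern: 65% × 20% = 13%.
Direct stake: 45% = 45%.
Total: 13% + 45% = 58%.
Rounded: 58.00%.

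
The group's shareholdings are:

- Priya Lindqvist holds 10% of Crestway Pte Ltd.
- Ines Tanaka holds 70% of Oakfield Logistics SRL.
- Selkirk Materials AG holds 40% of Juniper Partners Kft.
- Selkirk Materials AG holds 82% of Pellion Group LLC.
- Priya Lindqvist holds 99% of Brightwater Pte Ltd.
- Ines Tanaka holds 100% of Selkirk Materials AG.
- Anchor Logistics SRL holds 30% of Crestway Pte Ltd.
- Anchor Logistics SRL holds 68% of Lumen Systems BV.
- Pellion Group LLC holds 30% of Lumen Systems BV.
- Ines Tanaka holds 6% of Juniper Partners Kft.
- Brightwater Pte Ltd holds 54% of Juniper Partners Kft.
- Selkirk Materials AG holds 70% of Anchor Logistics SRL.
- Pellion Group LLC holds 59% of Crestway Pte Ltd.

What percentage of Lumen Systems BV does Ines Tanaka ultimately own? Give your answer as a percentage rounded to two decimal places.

Ines reaches Lumen along 2 paths.
Via Selkirk → Anchor: 100% × 70% × 68% = 47.6%.
Via Selkirk → Pellion: 100% × 82% × 30% = 24.6%.
Total: 47.6% + 24.6% = 72.2%.
Rounded: 72.20%.

72.20%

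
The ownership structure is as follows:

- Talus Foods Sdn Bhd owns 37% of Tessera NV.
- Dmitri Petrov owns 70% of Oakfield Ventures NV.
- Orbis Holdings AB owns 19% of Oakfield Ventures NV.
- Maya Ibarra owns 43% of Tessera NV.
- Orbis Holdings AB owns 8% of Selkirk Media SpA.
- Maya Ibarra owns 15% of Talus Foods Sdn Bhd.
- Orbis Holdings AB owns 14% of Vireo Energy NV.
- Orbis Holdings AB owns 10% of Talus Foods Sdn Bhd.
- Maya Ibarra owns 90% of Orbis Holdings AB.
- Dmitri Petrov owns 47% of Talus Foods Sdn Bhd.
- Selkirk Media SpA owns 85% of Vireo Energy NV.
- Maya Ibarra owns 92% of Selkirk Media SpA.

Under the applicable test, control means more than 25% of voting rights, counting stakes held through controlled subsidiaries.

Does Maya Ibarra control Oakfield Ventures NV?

No

Maya holds 90% of Orbis, so Maya controls Orbis.
Orbis and Maya together hold 8% + 92% = 100% of Selkirk, so Maya controls Selkirk.
Orbis and Selkirk together hold 14% + 85% = 99% of Vireo, so Maya controls Vireo.
Maya holds 43% of Tessera, so Maya controls Tessera.
In Oakfield, Maya's side holds only 19%, not > 25%.
So Maya does not control Oakfield.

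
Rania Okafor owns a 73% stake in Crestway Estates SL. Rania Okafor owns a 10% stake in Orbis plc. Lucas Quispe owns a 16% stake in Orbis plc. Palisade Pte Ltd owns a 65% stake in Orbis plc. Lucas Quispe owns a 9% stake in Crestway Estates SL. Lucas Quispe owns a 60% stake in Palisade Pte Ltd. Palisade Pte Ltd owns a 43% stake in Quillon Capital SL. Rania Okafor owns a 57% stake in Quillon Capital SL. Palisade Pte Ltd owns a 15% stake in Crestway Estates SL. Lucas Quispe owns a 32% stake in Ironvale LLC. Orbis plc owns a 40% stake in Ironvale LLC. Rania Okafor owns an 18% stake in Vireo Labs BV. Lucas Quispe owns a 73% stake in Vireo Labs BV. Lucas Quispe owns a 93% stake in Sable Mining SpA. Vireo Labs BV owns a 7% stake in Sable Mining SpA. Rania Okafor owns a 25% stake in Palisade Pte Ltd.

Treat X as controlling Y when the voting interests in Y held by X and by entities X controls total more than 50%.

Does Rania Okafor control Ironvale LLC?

Rania holds 73% of Crestway, so Rania controls Crestway.
Rania holds 57% of Quillon, so Rania controls Quillon.
Neither Rania nor any entity Rania controls holds any voting interest in Ironvale.
So Rania does not control Ironvale.

No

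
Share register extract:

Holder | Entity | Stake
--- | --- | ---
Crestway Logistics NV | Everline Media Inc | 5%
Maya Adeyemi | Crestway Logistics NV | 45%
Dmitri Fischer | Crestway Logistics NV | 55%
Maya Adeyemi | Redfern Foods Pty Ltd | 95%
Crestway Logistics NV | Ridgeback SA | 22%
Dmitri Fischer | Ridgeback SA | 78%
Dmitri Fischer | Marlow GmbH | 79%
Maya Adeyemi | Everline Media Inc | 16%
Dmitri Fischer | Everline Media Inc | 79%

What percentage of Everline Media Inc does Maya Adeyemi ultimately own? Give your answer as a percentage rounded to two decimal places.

Maya reaches Everline along 2 paths.
Via Crestway: 45% × 5% = 2.25%.
Direct stake: 16% = 16%.
Total: 2.25% + 16% = 18.25%.

18.25%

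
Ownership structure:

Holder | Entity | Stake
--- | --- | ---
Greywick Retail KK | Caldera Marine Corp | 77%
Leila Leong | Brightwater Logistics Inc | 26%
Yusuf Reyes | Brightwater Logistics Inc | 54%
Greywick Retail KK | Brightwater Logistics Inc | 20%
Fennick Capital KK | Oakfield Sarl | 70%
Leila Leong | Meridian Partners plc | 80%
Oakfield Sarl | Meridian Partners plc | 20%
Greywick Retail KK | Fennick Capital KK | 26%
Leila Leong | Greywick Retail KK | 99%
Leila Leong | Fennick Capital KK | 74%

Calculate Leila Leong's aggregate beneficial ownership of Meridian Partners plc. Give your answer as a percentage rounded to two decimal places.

93.96%

Leila reaches Meridian along 3 paths.
Via Fennick → Oakfield: 74% × 70% × 20% = 10.36%.
Via Greywick → Fennick → Oakfield: 99% × 26% × 70% × 20% = 3.6036%.
Direct stake: 80% = 80%.
Total: 10.36% + 3.6036% + 80% = 93.9636%.
Rounded: 93.96%.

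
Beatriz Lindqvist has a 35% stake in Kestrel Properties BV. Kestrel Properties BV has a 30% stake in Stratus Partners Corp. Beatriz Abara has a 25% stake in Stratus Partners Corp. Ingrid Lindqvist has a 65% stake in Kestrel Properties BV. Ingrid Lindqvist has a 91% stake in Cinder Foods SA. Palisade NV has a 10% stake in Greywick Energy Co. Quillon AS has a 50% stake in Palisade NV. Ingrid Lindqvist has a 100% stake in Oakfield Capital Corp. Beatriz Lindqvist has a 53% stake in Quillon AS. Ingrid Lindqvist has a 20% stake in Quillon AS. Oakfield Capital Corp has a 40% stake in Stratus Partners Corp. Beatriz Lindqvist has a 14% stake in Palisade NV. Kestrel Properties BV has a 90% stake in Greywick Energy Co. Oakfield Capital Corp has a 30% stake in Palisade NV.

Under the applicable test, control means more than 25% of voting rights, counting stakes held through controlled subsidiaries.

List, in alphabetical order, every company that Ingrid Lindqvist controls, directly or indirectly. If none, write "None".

Ingrid holds 100% of Oakfield, so Ingrid controls Oakfield.
Ingrid holds 65% of Kestrel, so Ingrid controls Kestrel.
Oakfield holds 30% of Palisade, so Ingrid controls Palisade.
Ingrid holds 91% of Cinder, so Ingrid controls Cinder.
Kestrel and Palisade together hold 90% + 10% = 100% of Greywick, so Ingrid controls Greywick.
Kestrel and Oakfield together hold 30% + 40% = 70% of Stratus, so Ingrid controls Stratus.
No other company's threshold is met.

Cinder Foods SA, Greywick Energy Co, Kestrel Properties BV, Oakfield Capital Corp, Palisade NV, Stratus Partners Corp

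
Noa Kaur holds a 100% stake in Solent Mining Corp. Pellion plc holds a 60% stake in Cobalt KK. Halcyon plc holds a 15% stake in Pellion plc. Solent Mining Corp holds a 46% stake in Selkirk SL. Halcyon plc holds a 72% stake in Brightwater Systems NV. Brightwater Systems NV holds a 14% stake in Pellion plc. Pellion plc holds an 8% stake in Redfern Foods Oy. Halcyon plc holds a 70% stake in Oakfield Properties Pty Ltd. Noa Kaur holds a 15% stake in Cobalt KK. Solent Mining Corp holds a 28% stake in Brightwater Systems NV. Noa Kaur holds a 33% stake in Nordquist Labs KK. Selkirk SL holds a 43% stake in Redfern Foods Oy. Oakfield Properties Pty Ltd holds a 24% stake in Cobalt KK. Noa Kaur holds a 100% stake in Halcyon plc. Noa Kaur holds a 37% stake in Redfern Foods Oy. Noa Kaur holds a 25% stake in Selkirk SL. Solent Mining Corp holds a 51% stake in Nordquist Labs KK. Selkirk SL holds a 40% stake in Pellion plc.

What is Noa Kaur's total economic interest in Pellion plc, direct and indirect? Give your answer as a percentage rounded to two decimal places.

Noa reaches Pellion along 5 paths.
Via Solent → Selkirk: 100% × 46% × 40% = 18.4%.
Via Selkirk: 25% × 40% = 10%.
Via Halcyon: 100% × 15% = 15%.
Via Halcyon → Brightwater: 100% × 72% × 14% = 10.08%.
Via Solent → Brightwater: 100% × 28% × 14% = 3.92%.
Total: 18.4% + 10% + 15% + 10.08% + 3.92% = 57.4%.
Rounded: 57.40%.

57.40%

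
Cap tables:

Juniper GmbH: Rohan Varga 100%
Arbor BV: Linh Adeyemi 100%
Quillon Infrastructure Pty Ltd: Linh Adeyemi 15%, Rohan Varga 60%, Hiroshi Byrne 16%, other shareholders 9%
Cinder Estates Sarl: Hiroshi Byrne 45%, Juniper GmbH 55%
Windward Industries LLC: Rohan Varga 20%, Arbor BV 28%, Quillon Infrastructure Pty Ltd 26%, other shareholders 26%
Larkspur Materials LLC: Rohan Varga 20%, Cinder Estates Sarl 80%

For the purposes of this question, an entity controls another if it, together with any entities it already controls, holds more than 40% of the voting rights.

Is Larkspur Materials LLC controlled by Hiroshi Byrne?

Hiroshi holds 45% of Cinder, so Hiroshi controls Cinder.
Cinder holds 80% of Larkspur, so Hiroshi controls Larkspur.

Yes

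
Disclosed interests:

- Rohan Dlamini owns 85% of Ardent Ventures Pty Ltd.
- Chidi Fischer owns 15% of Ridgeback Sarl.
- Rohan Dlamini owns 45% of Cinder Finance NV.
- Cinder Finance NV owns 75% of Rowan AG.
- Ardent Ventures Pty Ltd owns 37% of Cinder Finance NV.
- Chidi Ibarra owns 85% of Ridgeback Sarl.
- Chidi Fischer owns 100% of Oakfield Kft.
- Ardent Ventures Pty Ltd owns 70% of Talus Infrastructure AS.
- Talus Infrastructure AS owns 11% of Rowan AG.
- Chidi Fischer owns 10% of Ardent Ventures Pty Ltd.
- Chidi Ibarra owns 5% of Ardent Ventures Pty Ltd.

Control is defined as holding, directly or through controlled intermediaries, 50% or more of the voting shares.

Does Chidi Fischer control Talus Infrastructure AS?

No

Chidi Fischer holds 100% of Oakfield, so Chidi Fischer controls Oakfield.
Neither Chidi Fischer nor any entity Chidi Fischer controls holds any voting interest in Talus.
So Chidi Fischer does not control Talus.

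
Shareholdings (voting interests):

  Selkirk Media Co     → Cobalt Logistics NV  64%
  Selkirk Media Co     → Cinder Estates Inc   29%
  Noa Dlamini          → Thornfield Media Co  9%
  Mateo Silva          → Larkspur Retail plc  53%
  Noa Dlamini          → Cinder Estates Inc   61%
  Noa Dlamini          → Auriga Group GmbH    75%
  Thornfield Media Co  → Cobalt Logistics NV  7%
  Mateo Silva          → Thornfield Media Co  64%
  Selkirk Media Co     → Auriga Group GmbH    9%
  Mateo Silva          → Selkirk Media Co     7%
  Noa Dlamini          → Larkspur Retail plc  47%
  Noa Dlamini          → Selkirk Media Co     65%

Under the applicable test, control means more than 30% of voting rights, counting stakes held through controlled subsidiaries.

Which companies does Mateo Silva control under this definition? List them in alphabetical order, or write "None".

Larkspur Retail plc, Thornfield Media Co

Mateo holds 64% of Thornfield, so Mateo controls Thornfield.
Mateo holds 53% of Larkspur, so Mateo controls Larkspur.
No other company's threshold is met.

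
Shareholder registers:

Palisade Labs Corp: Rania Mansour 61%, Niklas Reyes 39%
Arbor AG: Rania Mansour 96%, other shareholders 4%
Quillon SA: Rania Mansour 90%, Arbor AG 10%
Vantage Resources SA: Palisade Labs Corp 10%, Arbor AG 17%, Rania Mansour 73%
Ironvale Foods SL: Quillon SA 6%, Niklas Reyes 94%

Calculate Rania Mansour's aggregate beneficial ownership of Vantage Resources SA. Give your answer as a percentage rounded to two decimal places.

95.42%

Rania reaches Vantage along 3 paths.
Via Palisade: 61% × 10% = 6.1%.
Via Arbor: 96% × 17% = 16.32%.
Direct stake: 73% = 73%.
Total: 6.1% + 16.32% + 73% = 95.42%.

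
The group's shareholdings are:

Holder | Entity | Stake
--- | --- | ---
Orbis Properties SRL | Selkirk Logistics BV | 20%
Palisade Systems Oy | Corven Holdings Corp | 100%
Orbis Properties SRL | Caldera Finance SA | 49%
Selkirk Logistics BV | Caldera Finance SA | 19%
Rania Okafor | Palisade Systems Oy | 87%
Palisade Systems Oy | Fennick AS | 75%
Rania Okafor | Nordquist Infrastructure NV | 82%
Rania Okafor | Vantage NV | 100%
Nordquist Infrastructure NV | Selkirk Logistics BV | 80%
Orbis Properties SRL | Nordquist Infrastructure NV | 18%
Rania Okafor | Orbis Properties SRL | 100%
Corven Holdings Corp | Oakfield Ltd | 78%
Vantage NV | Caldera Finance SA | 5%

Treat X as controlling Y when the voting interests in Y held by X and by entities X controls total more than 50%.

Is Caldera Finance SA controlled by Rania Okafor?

Rania holds 100% of Vantage, so Rania controls Vantage.
Rania holds 100% of Orbis, so Rania controls Orbis.
Orbis and Rania together hold 18% + 82% = 100% of Nordquist, so Rania controls Nordquist.
Orbis and Nordquist together hold 20% + 80% = 100% of Selkirk, so Rania controls Selkirk.
Vantage and Selkirk and Orbis together hold 5% + 19% + 49% = 73% of Caldera, so Rania controls Caldera.

Yes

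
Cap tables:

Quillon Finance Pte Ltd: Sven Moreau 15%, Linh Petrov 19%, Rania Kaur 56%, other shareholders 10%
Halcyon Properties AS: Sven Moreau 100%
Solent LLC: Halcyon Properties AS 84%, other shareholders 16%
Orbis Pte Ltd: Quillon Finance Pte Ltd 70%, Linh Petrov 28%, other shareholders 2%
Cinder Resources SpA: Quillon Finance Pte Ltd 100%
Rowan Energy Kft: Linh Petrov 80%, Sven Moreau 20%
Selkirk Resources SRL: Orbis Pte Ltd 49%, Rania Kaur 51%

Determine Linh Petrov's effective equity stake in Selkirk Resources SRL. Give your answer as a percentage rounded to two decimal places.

20.24%

Linh reaches Selkirk along 2 paths.
Via Quillon → Orbis: 19% × 70% × 49% = 6.517%.
Via Orbis: 28% × 49% = 13.72%.
Total: 6.517% + 13.72% = 20.237%.
Rounded: 20.24%.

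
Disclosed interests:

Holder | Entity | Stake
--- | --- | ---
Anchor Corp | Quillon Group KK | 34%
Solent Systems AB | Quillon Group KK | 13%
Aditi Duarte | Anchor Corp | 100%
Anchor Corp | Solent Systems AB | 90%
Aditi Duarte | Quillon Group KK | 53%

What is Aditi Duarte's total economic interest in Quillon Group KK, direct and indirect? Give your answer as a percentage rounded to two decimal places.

Aditi reaches Quillon along 3 paths.
Via Anchor: 100% × 34% = 34%.
Direct stake: 53% = 53%.
Via Anchor → Solent: 100% × 90% × 13% = 11.7%.
Total: 34% + 53% + 11.7% = 98.7%.
Rounded: 98.70%.

98.70%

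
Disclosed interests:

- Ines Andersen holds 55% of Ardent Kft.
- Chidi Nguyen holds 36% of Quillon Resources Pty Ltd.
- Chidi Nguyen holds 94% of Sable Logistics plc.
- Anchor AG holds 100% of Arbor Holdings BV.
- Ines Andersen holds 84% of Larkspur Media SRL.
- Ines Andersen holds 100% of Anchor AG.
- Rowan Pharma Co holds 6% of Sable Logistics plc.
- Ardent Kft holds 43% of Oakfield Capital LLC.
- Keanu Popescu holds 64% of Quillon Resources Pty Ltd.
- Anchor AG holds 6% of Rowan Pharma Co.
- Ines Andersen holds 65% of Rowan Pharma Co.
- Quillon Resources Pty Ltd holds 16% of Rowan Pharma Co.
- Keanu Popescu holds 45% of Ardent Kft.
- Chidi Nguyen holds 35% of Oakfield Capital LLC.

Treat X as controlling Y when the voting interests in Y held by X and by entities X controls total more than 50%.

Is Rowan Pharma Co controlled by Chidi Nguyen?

No

Chidi holds 94% of Sable, so Chidi controls Sable.
Neither Chidi nor any entity Chidi controls holds any voting interest in Rowan.
So Chidi does not control Rowan.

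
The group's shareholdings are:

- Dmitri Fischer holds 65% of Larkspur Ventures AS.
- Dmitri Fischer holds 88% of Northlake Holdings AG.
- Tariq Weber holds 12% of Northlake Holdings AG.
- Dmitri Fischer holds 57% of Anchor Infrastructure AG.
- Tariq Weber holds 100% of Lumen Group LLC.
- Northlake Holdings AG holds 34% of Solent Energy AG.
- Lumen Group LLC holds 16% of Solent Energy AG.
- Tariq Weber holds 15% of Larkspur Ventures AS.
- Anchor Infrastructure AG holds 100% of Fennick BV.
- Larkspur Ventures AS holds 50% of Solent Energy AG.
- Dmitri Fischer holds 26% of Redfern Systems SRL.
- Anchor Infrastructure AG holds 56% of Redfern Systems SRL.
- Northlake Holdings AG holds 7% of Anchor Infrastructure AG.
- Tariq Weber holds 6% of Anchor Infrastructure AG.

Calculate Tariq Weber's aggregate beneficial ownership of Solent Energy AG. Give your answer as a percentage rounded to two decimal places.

27.58%

Tariq reaches Solent along 3 paths.
Via Northlake: 12% × 34% = 4.08%.
Via Lumen: 100% × 16% = 16%.
Via Larkspur: 15% × 50% = 7.5%.
Total: 4.08% + 16% + 7.5% = 27.58%.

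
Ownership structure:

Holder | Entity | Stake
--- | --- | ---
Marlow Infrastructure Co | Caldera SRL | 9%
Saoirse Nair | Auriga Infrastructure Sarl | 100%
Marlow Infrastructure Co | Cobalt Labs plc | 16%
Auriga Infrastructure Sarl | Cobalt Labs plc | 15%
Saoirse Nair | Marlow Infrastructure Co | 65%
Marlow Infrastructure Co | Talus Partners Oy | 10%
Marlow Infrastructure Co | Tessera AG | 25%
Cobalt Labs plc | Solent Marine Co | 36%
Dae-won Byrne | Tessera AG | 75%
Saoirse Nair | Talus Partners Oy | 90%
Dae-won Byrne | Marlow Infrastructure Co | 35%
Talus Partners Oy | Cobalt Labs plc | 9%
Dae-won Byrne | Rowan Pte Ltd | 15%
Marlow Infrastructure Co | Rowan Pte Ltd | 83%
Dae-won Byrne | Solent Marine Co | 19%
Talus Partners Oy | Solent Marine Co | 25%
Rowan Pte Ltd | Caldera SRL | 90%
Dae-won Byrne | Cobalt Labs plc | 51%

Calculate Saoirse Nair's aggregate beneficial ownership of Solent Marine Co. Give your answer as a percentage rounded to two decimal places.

Saoirse reaches Solent along 6 paths.
Via Marlow → Talus: 65% × 10% × 25% = 1.625%.
Via Talus: 90% × 25% = 22.5%.
Via Marlow → Talus → Cobalt: 65% × 10% × 9% × 36% = 0.2106%.
Via Talus → Cobalt: 90% × 9% × 36% = 2.916%.
Via Auriga → Cobalt: 100% × 15% × 36% = 5.4%.
Via Marlow → Cobalt: 65% × 16% × 36% = 3.744%.
Total: 1.625% + 22.5% + 0.2106% + 2.916% + 5.4% + 3.744% = 36.3956%.
Rounded: 36.40%.

36.40%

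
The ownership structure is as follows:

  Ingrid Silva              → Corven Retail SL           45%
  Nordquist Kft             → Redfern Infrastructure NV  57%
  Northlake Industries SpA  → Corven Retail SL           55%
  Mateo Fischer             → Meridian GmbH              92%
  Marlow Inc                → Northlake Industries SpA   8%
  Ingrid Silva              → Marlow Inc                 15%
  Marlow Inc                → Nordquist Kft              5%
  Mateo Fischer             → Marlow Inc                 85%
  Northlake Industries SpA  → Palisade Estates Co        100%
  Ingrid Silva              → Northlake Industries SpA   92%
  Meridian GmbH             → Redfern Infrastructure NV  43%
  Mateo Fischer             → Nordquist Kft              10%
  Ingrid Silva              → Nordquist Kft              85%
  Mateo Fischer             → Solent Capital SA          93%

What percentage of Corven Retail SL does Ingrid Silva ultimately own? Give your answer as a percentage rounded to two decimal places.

96.26%

Ingrid reaches Corven along 3 paths.
Via Marlow → Northlake: 15% × 8% × 55% = 0.66%.
Via Northlake: 92% × 55% = 50.6%.
Direct stake: 45% = 45%.
Total: 0.66% + 50.6% + 45% = 96.26%.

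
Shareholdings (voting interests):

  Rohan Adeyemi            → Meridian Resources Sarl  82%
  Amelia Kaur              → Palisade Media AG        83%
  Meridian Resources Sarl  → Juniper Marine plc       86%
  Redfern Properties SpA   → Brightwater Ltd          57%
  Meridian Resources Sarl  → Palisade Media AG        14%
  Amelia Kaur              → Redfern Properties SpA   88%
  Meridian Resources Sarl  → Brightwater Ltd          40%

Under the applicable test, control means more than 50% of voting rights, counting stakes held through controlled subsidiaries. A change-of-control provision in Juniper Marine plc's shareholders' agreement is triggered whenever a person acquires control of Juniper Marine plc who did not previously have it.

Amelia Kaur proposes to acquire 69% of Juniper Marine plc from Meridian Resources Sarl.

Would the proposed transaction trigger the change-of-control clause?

Yes

The purchase adds only to Amelia's holdings (Meridian's stake shrinks), so Amelia is the only person who could newly come to control Juniper.
Amelia holds 88% of Redfern, so Amelia controls Redfern.
Redfern holds 57% of Brightwater, so Amelia controls Brightwater.
Amelia holds 83% of Palisade, so Amelia controls Palisade.
Neither Amelia nor any entity Amelia controls holds any voting interest in Juniper.
So before the transaction, Amelia does not control Juniper.
After the purchase, Amelia holds 69% of Juniper directly, and Meridian's stake falls to 17%.
Amelia holds 69% of Juniper, so Amelia controls Juniper.
Amelia did not control Juniper before and does after, so the clause is triggered.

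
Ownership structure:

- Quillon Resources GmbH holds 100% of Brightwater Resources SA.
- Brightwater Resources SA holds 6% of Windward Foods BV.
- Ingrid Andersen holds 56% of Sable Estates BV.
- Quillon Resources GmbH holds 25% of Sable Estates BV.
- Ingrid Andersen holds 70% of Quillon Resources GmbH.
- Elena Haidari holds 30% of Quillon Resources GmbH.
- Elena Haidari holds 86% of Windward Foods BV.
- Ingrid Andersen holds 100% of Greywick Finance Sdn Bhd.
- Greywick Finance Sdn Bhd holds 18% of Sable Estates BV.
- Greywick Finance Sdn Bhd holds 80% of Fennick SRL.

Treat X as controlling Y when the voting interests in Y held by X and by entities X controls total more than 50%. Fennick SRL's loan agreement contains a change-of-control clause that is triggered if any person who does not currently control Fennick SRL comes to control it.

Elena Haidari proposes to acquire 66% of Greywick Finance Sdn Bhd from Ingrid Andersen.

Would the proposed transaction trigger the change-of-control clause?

The purchase adds only to Elena's holdings (Ingrid's stake shrinks), so Elena is the only person who could newly come to control Fennick.
Elena holds 86% of Windward, so Elena controls Windward.
Neither Elena nor any entity Elena controls holds any voting interest in Fennick.
So before the transaction, Elena does not control Fennick.
After the purchase, Elena holds 66% of Greywick directly, and Ingrid's stake falls to 34%.
Elena holds 66% of Greywick, so Elena controls Greywick.
Greywick holds 80% of Fennick, so Elena controls Fennick.
Elena did not control Fennick before and does after, so the clause is triggered.

Yes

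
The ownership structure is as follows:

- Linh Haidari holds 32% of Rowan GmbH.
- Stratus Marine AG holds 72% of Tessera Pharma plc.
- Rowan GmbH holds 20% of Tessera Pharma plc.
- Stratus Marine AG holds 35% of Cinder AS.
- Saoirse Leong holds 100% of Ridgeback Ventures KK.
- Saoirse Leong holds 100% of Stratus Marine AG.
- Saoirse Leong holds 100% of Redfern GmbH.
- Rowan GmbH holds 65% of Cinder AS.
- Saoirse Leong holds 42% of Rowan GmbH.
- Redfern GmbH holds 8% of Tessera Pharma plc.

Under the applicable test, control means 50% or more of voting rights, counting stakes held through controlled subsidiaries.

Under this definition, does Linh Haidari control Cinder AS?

Linh's largest direct stake is 32% in Rowan, which does not meet the threshold, so Linh controls no company.
Neither Linh nor any entity Linh controls holds any voting interest in Cinder.
So Linh does not control Cinder.

No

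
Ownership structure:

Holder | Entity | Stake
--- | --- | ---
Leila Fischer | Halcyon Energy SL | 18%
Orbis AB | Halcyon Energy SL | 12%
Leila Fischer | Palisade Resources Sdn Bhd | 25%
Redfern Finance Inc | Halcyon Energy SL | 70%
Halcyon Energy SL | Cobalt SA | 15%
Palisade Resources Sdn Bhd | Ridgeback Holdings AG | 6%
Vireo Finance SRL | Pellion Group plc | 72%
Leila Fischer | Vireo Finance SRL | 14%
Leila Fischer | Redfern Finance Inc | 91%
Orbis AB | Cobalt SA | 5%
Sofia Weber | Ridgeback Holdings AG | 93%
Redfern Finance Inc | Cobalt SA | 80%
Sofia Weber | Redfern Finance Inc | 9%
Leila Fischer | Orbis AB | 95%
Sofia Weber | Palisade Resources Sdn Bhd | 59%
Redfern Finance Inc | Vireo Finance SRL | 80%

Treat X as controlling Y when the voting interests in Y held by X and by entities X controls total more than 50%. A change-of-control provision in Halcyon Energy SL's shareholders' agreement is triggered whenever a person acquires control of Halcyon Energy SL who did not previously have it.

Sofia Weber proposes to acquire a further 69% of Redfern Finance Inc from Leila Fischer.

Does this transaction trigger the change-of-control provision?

The purchase adds only to Sofia's holdings (Leila's stake shrinks), so Sofia is the only person who could newly come to control Halcyon.
Sofia holds 59% of Palisade, so Sofia controls Palisade.
Sofia and Palisade together hold 93% + 6% = 99% of Ridgeback, so Sofia controls Ridgeback.
Neither Sofia nor any entity Sofia controls holds any voting interest in Halcyon.
So before the transaction, Sofia does not control Halcyon.
After the purchase, Sofia's direct stake in Redfern rises to 9% + 69% = 78%, and Leila's stake falls to 22%.
Sofia holds 78% of Redfern, so Sofia controls Redfern.
Redfern holds 70% of Halcyon, so Sofia controls Halcyon.
Sofia did not control Halcyon before and does after, so the clause is triggered.

Yes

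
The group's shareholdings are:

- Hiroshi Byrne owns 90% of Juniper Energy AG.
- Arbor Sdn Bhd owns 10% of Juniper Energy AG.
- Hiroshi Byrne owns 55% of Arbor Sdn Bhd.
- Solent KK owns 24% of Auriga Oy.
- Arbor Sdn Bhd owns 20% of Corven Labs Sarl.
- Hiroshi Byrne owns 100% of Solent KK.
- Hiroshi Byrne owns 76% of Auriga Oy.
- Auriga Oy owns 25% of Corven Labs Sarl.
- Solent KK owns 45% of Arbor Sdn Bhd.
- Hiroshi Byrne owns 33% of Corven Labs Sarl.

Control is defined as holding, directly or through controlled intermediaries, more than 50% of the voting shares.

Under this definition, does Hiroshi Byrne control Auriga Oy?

Hiroshi holds 100% of Solent, so Hiroshi controls Solent.
Hiroshi and Solent together hold 76% + 24% = 100% of Auriga, so Hiroshi controls Auriga.

Yes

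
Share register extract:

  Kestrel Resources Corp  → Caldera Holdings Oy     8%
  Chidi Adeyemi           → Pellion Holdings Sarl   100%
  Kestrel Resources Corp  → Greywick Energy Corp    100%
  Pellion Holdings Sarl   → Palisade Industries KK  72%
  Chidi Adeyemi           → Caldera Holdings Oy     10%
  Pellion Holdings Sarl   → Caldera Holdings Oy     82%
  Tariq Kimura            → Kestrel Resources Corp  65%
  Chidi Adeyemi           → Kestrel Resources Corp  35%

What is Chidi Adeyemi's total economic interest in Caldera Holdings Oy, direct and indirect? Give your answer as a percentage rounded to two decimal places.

Chidi reaches Caldera along 3 paths.
Direct stake: 10% = 10%.
Via Kestrel: 35% × 8% = 2.8%.
Via Pellion: 100% × 82% = 82%.
Total: 10% + 2.8% + 82% = 94.8%.
Rounded: 94.80%.

94.80%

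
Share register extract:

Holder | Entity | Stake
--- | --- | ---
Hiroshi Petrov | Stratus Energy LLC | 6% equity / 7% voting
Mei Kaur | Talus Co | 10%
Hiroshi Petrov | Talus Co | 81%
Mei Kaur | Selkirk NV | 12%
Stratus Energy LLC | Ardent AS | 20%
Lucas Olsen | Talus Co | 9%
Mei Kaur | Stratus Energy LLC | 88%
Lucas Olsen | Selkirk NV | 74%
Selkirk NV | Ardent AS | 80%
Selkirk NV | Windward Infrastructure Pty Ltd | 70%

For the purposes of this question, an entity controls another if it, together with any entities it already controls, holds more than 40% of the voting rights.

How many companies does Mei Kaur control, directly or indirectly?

Mei holds 88% of Stratus, so Mei controls Stratus.
No other company's threshold is met.
Mei controls 1 company.

1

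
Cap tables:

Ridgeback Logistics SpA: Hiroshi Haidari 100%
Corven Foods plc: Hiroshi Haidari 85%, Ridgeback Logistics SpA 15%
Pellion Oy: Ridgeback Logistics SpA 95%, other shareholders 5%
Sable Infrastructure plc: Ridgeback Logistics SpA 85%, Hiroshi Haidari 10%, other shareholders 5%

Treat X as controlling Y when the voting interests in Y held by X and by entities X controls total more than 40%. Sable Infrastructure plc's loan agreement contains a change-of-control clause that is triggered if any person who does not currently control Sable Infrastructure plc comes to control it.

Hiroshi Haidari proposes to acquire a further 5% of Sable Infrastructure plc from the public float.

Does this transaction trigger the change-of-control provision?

The purchase changes only Hiroshi's holdings, so Hiroshi is the only person who could newly come to control Sable.
Hiroshi holds 100% of Ridgeback, so Hiroshi controls Ridgeback.
Ridgeback and Hiroshi together hold 85% + 10% = 95% of Sable, so Hiroshi controls Sable.
So Hiroshi already controls Sable before the transaction.
After the purchase, Hiroshi's direct stake in Sable rises to 10% + 5% = 15%.
Hiroshi controlled Sable already, so this is not a new person acquiring control; every other person's position is unchanged or reduced.
No new person acquires control, so the clause is not triggered.

No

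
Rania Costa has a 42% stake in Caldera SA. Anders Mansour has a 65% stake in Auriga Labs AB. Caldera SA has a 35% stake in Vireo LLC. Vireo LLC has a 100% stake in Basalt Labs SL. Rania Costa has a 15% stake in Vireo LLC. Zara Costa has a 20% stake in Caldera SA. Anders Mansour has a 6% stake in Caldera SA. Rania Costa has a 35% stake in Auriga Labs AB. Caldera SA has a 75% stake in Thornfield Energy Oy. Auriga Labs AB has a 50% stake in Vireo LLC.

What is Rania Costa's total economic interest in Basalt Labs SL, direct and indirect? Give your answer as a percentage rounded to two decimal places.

47.20%

Rania reaches Basalt along 3 paths.
Via Caldera → Vireo: 42% × 35% × 100% = 14.7%.
Via Vireo: 15% × 100% = 15%.
Via Auriga → Vireo: 35% × 50% × 100% = 17.5%.
Total: 14.7% + 15% + 17.5% = 47.2%.
Rounded: 47.20%.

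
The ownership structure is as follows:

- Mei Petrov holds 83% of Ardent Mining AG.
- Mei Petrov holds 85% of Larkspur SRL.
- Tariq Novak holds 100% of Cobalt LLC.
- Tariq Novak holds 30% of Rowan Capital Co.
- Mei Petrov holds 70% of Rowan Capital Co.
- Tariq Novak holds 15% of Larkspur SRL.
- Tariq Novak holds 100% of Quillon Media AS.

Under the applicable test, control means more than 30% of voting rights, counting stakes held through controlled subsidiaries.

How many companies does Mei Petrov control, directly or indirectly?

Mei holds 70% of Rowan, so Mei controls Rowan.
Mei holds 85% of Larkspur, so Mei controls Larkspur.
Mei holds 83% of Ardent, so Mei controls Ardent.
No other company's threshold is met.
Mei controls 3 companies.

3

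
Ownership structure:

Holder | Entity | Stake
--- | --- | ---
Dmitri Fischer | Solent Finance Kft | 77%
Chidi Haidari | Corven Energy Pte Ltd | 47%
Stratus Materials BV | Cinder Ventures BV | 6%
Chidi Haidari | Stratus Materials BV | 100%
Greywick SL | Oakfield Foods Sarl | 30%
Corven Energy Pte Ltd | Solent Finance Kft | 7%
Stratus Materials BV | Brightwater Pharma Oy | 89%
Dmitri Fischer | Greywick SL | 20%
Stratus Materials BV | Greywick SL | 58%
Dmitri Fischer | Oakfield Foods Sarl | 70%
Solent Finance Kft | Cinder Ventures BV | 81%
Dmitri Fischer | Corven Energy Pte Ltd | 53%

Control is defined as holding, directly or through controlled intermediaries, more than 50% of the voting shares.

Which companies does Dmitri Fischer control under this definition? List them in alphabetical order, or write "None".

Cinder Ventures BV, Corven Energy Pte Ltd, Oakfield Foods Sarl, Solent Finance Kft

Dmitri holds 53% of Corven, so Dmitri controls Corven.
Dmitri and Corven together hold 77% + 7% = 84% of Solent, so Dmitri controls Solent.
Dmitri holds 70% of Oakfield, so Dmitri controls Oakfield.
Solent holds 81% of Cinder, so Dmitri controls Cinder.
No other company's threshold is met.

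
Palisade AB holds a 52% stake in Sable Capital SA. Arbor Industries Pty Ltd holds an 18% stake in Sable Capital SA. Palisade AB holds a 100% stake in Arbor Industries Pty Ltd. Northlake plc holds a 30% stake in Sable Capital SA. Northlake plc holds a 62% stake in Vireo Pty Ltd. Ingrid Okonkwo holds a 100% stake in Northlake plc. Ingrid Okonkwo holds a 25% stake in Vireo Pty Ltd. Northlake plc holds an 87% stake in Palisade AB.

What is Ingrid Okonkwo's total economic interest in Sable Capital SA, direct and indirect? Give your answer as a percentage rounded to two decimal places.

90.90%

Ingrid reaches Sable along 3 paths.
Via Northlake → Palisade → Arbor: 100% × 87% × 100% × 18% = 15.66%.
Via Northlake: 100% × 30% = 30%.
Via Northlake → Palisade: 100% × 87% × 52% = 45.24%.
Total: 15.66% + 30% + 45.24% = 90.9%.
Rounded: 90.90%.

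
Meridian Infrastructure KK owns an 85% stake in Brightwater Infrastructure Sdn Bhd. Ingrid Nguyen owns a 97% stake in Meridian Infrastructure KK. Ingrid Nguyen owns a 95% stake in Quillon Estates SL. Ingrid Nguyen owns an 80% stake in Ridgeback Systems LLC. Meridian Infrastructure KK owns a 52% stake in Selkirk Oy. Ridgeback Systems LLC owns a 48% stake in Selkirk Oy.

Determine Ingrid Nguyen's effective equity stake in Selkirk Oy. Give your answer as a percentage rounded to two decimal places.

88.84%

Ingrid reaches Selkirk along 2 paths.
Via Meridian: 97% × 52% = 50.44%.
Via Ridgeback: 80% × 48% = 38.4%.
Total: 50.44% + 38.4% = 88.84%.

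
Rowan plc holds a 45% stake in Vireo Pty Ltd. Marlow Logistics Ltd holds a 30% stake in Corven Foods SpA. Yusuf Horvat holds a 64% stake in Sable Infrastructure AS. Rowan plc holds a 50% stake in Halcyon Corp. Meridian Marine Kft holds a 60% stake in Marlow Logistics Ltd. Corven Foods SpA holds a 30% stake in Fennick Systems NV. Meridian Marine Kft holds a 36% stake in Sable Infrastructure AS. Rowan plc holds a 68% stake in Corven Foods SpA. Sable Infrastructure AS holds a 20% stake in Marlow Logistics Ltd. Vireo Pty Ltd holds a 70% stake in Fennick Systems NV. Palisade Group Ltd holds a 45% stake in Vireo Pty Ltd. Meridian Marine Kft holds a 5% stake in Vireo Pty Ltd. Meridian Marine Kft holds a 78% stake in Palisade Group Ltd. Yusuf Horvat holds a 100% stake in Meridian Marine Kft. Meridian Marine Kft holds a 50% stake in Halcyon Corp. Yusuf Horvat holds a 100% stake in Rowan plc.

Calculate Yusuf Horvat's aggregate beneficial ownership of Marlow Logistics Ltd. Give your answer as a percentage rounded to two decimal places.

80.00%

Yusuf reaches Marlow along 3 paths.
Via Meridian → Sable: 100% × 36% × 20% = 7.2%.
Via Sable: 64% × 20% = 12.8%.
Via Meridian: 100% × 60% = 60%.
Total: 7.2% + 12.8% + 60% = 80%.
Rounded: 80.00%.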